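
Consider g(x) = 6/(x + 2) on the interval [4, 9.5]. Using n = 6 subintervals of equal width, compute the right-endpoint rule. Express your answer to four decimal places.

Δx = (9.5 − 4)/6 = 11/12.
Right endpoints: 59/12, 35/6, 6.75, 23/3, 103/12, 9.5.
g(59/12) = 72/83, g(35/6) = 36/47, g(6.75) = 24/35, g(23/3) = 18/29, g(103/12) = 72/127, g(9.5) = 12/23.
Sum = Δx · [g(59/12) + g(35/6) + g(6.75) + ...].
Sum ≈ 3.6928.

3.6928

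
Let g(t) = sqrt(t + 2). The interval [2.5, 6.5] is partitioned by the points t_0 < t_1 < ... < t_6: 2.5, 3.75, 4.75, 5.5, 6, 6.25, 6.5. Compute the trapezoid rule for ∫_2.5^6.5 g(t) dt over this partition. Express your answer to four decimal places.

Subinterval widths: 1.25, 1, 0.75, 0.5, 0.25, 0.25.
g(2.5) ≈ 2.1213, g(3.75) ≈ 2.3979, g(4.75) ≈ 2.5981, g(5.5) ≈ 2.7386, g(6) ≈ 2.8284, g(6.25) ≈ 2.8723, g(6.5) ≈ 2.9155.
On each subinterval the trapezoid contributes (Δt_i/2)·[g(t_{i-1}) + g(t_i)].
Sum ≈ 10.1516.

10.1516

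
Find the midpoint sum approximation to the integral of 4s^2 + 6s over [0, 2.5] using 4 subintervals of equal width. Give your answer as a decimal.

39.2578125

Δs = (2.5 − 0)/4 = 0.625.
Midpoints: 0.3125, 0.9375, 1.5625, 2.1875.
f(0.3125) = 2.265625, f(0.9375) = 9.140625, f(1.5625) = 19.140625, f(2.1875) = 32.265625.
Sum = Δs · [f(0.3125) + f(0.9375) + f(1.5625) + f(2.1875)].
Sum = 39.2578125.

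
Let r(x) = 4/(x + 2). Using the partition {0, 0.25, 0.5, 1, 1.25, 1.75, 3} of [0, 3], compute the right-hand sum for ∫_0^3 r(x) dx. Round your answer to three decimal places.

3.352

Subinterval widths: 0.25, 0.25, 0.5, 0.25, 0.5, 1.25.
Right endpoints: 0.25, 0.5, 1, 1.25, 1.75, 3.
r(0.25) = 16/9, r(0.5) = 1.6, r(1) = 4/3, r(1.25) = 16/13, r(1.75) = 16/15, r(3) = 0.8.
Sum = Σ Δx_i · r(x_i).
Sum ≈ 3.352.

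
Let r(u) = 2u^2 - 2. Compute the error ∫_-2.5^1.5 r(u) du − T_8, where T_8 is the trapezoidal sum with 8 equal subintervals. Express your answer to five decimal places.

-0.33333

Exact integral: ∫_-2.5^1.5 r(u) du ≈ 4.6666667.
T_8 = 5.
Error ≈ 4.6666667 − 5 ≈ -0.33333.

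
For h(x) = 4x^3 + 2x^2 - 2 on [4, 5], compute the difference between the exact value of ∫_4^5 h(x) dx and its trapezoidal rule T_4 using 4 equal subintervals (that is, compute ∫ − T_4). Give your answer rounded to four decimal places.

Exact integral: ∫_4^5 h(x) dx ≈ 407.666667.
T_4 = 408.25.
Error ≈ 407.666667 − 408.25 ≈ -0.5833.

-0.5833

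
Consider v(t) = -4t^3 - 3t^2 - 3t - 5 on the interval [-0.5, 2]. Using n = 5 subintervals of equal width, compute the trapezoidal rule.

Δt = (2 − (-0.5))/5 = 0.5.
v(-0.5) = -3.75, v(0) = -5, v(0.5) = -7.75, v(1) = -15, v(1.5) = -29.75, v(2) = -55.
T_5 = (Δt/2)·[v(t_0) + 2v(t_1) + ... + 2v(t_{4}) + v(t_5)].
Sum = -43.4375.

-43.4375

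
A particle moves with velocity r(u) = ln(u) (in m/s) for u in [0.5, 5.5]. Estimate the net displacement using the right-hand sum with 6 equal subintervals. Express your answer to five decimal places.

5.62368

Δu = (5.5 − 0.5)/6 = 5/6.
Right endpoints: 4/3, 13/6, 3, 23/6, 14/3, 5.5.
r(4/3) ≈ 0.28768, r(13/6) ≈ 0.77319, r(3) ≈ 1.09861, r(23/6) ≈ 1.34373, r(14/3) ≈ 1.54045, r(5.5) ≈ 1.70475.
Sum = Δu · [r(4/3) + r(13/6) + r(3) + ...].
Sum ≈ 5.62368.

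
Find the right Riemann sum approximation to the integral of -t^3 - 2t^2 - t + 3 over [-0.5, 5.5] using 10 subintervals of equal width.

-409.92

Δt = (5.5 − (-0.5))/10 = 0.6.
Right endpoints: 0.1, 0.7, 1.3, 1.9, 2.5, 3.1, 3.7, 4.3, 4.9, 5.5.
f(0.1) = 2.879, f(0.7) = 0.977, f(1.3) = -3.877, f(1.9) = -12.979, f(2.5) = -27.625, f(3.1) = -49.111, f(3.7) = -78.733, f(4.3) = -117.787, f(4.9) = -167.569, f(5.5) = -229.375.
Sum = Δt · [f(0.1) + f(0.7) + f(1.3) + ...].
Sum = -409.92.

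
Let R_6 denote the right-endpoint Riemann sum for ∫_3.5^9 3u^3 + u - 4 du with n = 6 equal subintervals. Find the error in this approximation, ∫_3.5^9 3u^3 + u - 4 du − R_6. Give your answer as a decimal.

-989.26953125

Exact integral: ∫_3.5^9 f(u) du = 4820.578125.
R_6 = 5809.84765625.
Error = 4820.578125 − 5809.84765625 = -989.26953125.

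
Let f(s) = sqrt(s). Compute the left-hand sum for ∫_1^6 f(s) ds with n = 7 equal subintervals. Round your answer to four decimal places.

8.6012

Δs = (6 − 1)/7 = 5/7.
Left endpoints: 1, 12/7, 17/7, 22/7, 27/7, 32/7, 37/7.
f(1) ≈ 1.0000, f(12/7) ≈ 1.3093, f(17/7) ≈ 1.5584, f(22/7) ≈ 1.7728, f(27/7) ≈ 1.9640, f(32/7) ≈ 2.1381, f(37/7) ≈ 2.2991.
Sum = Δs · [f(1) + f(12/7) + f(17/7) + ...].
Sum ≈ 8.6012.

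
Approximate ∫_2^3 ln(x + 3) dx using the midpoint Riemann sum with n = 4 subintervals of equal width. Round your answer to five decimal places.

Δx = (3 − 2)/4 = 0.25.
Midpoints: 2.125, 2.375, 2.625, 2.875.
f(2.125) ≈ 1.63413, f(2.375) ≈ 1.68176, f(2.625) ≈ 1.72722, f(2.875) ≈ 1.77071.
Sum = Δx · [f(2.125) + f(2.375) + f(2.625) + f(2.875)].
Sum ≈ 1.70345.

1.70345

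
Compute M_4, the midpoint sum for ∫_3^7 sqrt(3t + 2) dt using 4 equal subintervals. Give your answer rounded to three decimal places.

16.411

Δt = (7 − 3)/4 = 1.
Midpoints: 3.5, 4.5, 5.5, 6.5.
f(3.5) ≈ 3.536, f(4.5) ≈ 3.937, f(5.5) ≈ 4.301, f(6.5) ≈ 4.637.
Sum = Δt · [f(3.5) + f(4.5) + f(5.5) + f(6.5)].
Sum ≈ 16.411.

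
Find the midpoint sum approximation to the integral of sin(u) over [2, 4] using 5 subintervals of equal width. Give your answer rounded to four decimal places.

0.2391

Δu = (4 − 2)/5 = 0.4.
Midpoints: 2.2, 2.6, 3, 3.4, 3.8.
f(2.2) ≈ 0.8085, f(2.6) ≈ 0.5155, f(3) ≈ 0.1411, f(3.4) ≈ -0.2555, f(3.8) ≈ -0.6119.
Sum = Δu · [f(2.2) + f(2.6) + f(3) + f(3.4) + f(3.8)].
Sum ≈ 0.2391.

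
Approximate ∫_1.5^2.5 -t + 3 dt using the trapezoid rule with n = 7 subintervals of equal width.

Δt = (2.5 − 1.5)/7 = 1/7.
f(1.5) = 1.5, f(23/14) = 19/14, f(25/14) = 17/14, f(27/14) = 15/14, f(29/14) = 13/14, f(31/14) = 11/14, f(33/14) = 9/14, f(2.5) = 0.5.
T_7 = (Δt/2)·[f(t_0) + 2f(t_1) + ... + 2f(t_{6}) + f(t_7)].
Sum = 1.

1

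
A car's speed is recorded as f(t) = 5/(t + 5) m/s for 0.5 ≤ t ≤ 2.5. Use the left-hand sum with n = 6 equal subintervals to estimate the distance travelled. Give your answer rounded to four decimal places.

1.5919

Δt = (2.5 − 0.5)/6 = 1/3.
Left endpoints: 0.5, 5/6, 7/6, 1.5, 11/6, 13/6.
f(0.5) = 10/11, f(5/6) = 6/7, f(7/6) = 30/37, f(1.5) = 10/13, f(11/6) = 30/41, f(13/6) = 30/43.
Sum = Δt · [f(0.5) + f(5/6) + f(7/6) + ...].
Sum ≈ 1.5919.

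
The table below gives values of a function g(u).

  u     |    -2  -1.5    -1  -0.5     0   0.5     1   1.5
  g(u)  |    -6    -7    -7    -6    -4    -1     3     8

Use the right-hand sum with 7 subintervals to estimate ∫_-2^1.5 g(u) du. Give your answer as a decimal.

-7

Δu = 0.5.
Sum = 0.5·[(-7) + (-7) + (-6) + (-4) + (-1) + 3 + 8] = -7.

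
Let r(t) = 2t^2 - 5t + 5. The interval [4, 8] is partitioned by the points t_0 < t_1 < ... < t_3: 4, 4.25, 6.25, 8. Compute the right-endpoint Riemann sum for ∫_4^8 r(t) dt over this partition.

Subinterval widths: 0.25, 2, 1.75.
Right endpoints: 4.25, 6.25, 8.
r(4.25) = 19.875, r(6.25) = 51.875, r(8) = 93.
Sum = Σ Δt_i · r(t_i).
Sum = 271.46875.

271.46875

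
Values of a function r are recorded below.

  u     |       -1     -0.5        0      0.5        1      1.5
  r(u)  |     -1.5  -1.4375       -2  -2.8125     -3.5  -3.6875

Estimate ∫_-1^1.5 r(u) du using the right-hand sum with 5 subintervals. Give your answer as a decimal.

-6.71875

Δu = 0.5.
Sum = 0.5·[(-1.4375) + (-2) + (-2.8125) + (-3.5) + (-3.6875)] = -6.71875.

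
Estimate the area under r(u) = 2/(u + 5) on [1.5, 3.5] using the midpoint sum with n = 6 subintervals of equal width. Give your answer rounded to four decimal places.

0.5364

Δu = (3.5 − 1.5)/6 = 1/3.
Midpoints: 5/3, 2, 7/3, 8/3, 3, 10/3.
r(5/3) = 0.3, r(2) = 2/7, r(7/3) = 3/11, r(8/3) = 6/23, r(3) = 0.25, r(10/3) = 0.24.
Sum = Δu · [r(5/3) + r(2) + r(7/3) + ...].
Sum ≈ 0.5364.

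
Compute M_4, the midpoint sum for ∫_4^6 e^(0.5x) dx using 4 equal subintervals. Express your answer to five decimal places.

25.32695

Δx = (6 − 4)/4 = 0.5.
Midpoints: 4.25, 4.75, 5.25, 5.75.
f(4.25) ≈ 8.37290, f(4.75) ≈ 10.75101, f(5.25) ≈ 13.80457, f(5.75) ≈ 17.72542.
Sum = Δx · [f(4.25) + f(4.75) + f(5.25) + f(5.75)].
Sum ≈ 25.32695.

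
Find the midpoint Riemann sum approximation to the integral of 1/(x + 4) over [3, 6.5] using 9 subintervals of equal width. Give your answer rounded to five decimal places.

0.40539

Δx = (6.5 − 3)/9 = 7/18.
Midpoints: 115/36, 43/12, 143/36, 157/36, 4.75, 185/36, 199/36, 71/12, 227/36.
f(115/36) = 36/259, f(43/12) = 12/91, f(143/36) = 36/287, f(157/36) = 36/301, f(4.75) = 4/35, f(185/36) = 36/329, f(199/36) = 36/343, f(71/12) = 12/119, f(227/36) = 36/371.
Sum = Δx · [f(115/36) + f(43/12) + f(143/36) + ...].
Sum ≈ 0.40539.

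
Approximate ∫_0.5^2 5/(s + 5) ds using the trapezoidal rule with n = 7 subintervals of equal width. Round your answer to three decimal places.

Δs = (2 − 0.5)/7 = 3/14.
f(0.5) = 10/11, f(5/7) = 0.875, f(13/14) = 70/83, f(8/7) = 35/43, f(19/14) = 70/89, f(11/7) = 35/46, f(25/14) = 14/19, f(2) = 5/7.
T_7 = (Δs/2)·[f(s_0) + 2f(s_1) + ... + 2f(s_{6}) + f(s_7)].
Sum ≈ 1.206.

1.206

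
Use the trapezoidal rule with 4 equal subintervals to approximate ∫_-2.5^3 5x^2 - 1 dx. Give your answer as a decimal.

74.20703125

Δx = (3 − (-2.5))/4 = 1.375.
f(-2.5) = 30.25, f(-1.125) = 5.328125, f(0.25) = -0.6875, f(1.625) = 12.203125, f(3) = 44.
T_4 = (Δx/2)·[f(x_0) + 2f(x_1) + 2f(x_2) + 2f(x_3) + f(x_4)].
Sum = 74.20703125.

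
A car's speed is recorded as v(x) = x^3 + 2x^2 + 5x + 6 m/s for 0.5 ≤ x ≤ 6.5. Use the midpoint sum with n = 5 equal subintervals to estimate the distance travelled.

Δx = (6.5 − 0.5)/5 = 1.2.
Midpoints: 1.1, 2.3, 3.5, 4.7, 5.9.
v(1.1) = 15.251, v(2.3) = 40.247, v(3.5) = 90.875, v(4.7) = 177.503, v(5.9) = 310.499.
Sum = Δx · [v(1.1) + v(2.3) + v(3.5) + v(4.7) + v(5.9)].
Sum = 761.25.

761.25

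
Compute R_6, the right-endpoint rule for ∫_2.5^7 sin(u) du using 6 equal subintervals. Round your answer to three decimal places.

-1.460

Δu = (7 − 2.5)/6 = 0.75.
Right endpoints: 3.25, 4, 4.75, 5.5, 6.25, 7.
f(3.25) ≈ -0.108, f(4) ≈ -0.757, f(4.75) ≈ -0.999, f(5.5) ≈ -0.706, f(6.25) ≈ -0.033, f(7) ≈ 0.657.
Sum = Δu · [f(3.25) + f(4) + f(4.75) + ...].
Sum ≈ -1.460.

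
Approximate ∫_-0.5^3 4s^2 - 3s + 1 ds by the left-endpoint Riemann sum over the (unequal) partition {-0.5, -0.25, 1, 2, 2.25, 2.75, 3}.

21.125

Subinterval widths: 0.25, 1.25, 1, 0.25, 0.5, 0.25.
Left endpoints: -0.5, -0.25, 1, 2, 2.25, 2.75.
f(-0.5) = 3.5, f(-0.25) = 2, f(1) = 2, f(2) = 11, f(2.25) = 14.5, f(2.75) = 23.
Sum = Σ Δs_i · f(s_i).
Sum = 21.125.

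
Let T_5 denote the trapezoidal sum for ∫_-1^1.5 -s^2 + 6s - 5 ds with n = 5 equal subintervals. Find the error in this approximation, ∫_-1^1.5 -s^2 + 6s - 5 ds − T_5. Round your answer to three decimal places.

Exact integral: ∫_-1^1.5 f(s) ds ≈ -10.20833.
T_5 = -10.3125.
Error ≈ -10.20833 − (-10.3125) ≈ 0.104.

0.104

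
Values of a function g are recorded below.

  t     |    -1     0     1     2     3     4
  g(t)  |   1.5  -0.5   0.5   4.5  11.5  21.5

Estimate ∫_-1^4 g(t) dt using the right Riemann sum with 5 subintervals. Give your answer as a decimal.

Δt = 1.
Sum = 1·[(-0.5) + 0.5 + 4.5 + 11.5 + 21.5] = 37.5.

37.5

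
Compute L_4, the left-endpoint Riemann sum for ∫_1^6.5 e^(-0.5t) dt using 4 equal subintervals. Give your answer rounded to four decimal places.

1.5702

Δt = (6.5 − 1)/4 = 1.375.
Left endpoints: 1, 2.375, 3.75, 5.125.
f(1) ≈ 0.6065, f(2.375) ≈ 0.3050, f(3.75) ≈ 0.1534, f(5.125) ≈ 0.0771.
Sum = Δt · [f(1) + f(2.375) + f(3.75) + f(5.125)].
Sum ≈ 1.5702.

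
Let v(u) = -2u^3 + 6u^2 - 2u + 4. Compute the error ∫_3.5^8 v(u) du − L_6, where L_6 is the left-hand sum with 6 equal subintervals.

-226.7578125

Exact integral: ∫_3.5^8 v(u) du = -1068.46875.
L_6 = -841.7109375.
Error = -1068.46875 − (-841.7109375) = -226.7578125.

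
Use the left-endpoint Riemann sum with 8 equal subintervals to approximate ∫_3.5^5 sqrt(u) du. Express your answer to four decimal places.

Δu = (5 − 3.5)/8 = 0.1875.
Left endpoints: 3.5, 3.6875, 3.875, 4.0625, 4.25, 4.4375, 4.625, 4.8125.
f(3.5) ≈ 1.8708, f(3.6875) ≈ 1.9203, f(3.875) ≈ 1.9685, f(4.0625) ≈ 2.0156, f(4.25) ≈ 2.0616, f(4.4375) ≈ 2.1065, f(4.625) ≈ 2.1506, f(4.8125) ≈ 2.1937.
Sum = Δu · [f(3.5) + f(3.6875) + f(3.875) + ...].
Sum ≈ 3.0539.

3.0539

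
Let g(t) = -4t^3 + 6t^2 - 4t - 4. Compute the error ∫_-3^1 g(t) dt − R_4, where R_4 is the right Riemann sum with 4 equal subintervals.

Exact integral: ∫_-3^1 g(t) dt = 136.
R_4 = 60.
Error = 136 − 60 = 76.

76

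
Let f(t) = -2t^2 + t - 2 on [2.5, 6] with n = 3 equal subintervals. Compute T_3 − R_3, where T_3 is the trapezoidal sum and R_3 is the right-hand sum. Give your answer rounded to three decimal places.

32.667

T_3 ≈ -127.29630.
R_3 ≈ -159.96296.
T_3 − R_3 ≈ 32.667.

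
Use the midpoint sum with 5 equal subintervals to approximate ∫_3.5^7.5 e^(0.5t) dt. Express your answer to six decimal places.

73.045017

Δt = (7.5 − 3.5)/5 = 0.8.
Midpoints: 3.9, 4.7, 5.5, 6.3, 7.1.
f(3.9) ≈ 7.028688, f(4.7) ≈ 10.485570, f(5.5) ≈ 15.642632, f(6.3) ≈ 23.336065, f(7.1) ≈ 34.813317.
Sum = Δt · [f(3.9) + f(4.7) + f(5.5) + f(6.3) + f(7.1)].
Sum ≈ 73.045017.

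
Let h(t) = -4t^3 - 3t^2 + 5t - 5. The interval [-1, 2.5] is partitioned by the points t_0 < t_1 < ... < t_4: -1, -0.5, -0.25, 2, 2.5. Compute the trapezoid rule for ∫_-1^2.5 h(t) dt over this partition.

Subinterval widths: 0.5, 0.25, 2.25, 0.5.
h(-1) = -9, h(-0.5) = -7.75, h(-0.25) = -6.375, h(2) = -39, h(2.5) = -73.75.
On each subinterval the trapezoid contributes (Δt_i/2)·[h(t_{i-1}) + h(t_i)].
Sum = -85.1875.

-85.1875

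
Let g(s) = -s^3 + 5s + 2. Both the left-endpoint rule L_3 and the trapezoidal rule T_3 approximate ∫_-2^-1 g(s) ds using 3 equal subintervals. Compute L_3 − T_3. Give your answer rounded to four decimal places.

L_3 ≈ -1.333333.
T_3 ≈ -1.666667.
L_3 − T_3 ≈ 0.3333.

0.3333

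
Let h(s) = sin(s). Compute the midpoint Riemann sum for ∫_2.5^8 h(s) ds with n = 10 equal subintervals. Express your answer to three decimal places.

-0.664

Δs = (8 − 2.5)/10 = 0.55.
Midpoints: 2.775, 3.325, 3.875, 4.425, 4.975, 5.525, 6.075, 6.625, 7.175, 7.725.
h(2.775) ≈ 0.358, h(3.325) ≈ -0.182, h(3.875) ≈ -0.669, h(4.425) ≈ -0.959, h(4.975) ≈ -0.966, h(5.525) ≈ -0.688, h(6.075) ≈ -0.207, h(6.625) ≈ 0.335, h(7.175) ≈ 0.778, h(7.725) ≈ 0.992.
Sum = Δs · [h(2.775) + h(3.325) + h(3.875) + ...].
Sum ≈ -0.664.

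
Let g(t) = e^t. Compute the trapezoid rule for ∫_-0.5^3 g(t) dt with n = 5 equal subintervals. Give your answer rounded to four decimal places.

Δt = (3 − (-0.5))/5 = 0.7.
g(-0.5) ≈ 0.6065, g(0.2) ≈ 1.2214, g(0.9) ≈ 2.4596, g(1.6) ≈ 4.9530, g(2.3) ≈ 9.9742, g(3) ≈ 20.0855.
T_5 = (Δt/2)·[g(t_0) + 2g(t_1) + ... + 2g(t_{4}) + g(t_5)].
Sum ≈ 20.2680.

20.2680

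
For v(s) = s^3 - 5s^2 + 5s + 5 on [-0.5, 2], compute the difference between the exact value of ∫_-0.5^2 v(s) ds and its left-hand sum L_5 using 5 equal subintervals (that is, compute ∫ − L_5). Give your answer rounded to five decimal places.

0.75521

Exact integral: ∫_-0.5^2 v(s) ds ≈ 12.3177083.
L_5 = 11.5625.
Error ≈ 12.3177083 − 11.5625 ≈ 0.75521.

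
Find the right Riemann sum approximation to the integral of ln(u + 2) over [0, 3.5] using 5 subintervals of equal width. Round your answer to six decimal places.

Δu = (3.5 − 0)/5 = 0.7.
Right endpoints: 0.7, 1.4, 2.1, 2.8, 3.5.
f(0.7) ≈ 0.993252, f(1.4) ≈ 1.223775, f(2.1) ≈ 1.410987, f(2.8) ≈ 1.568616, f(3.5) ≈ 1.704748.
Sum = Δu · [f(0.7) + f(1.4) + f(2.1) + f(2.8) + f(3.5)].
Sum ≈ 4.830965.

4.830965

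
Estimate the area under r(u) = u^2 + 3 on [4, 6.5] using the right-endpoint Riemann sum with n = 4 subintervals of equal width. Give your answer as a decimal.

86.07421875

Δu = (6.5 − 4)/4 = 0.625.
Right endpoints: 4.625, 5.25, 5.875, 6.5.
r(4.625) = 24.390625, r(5.25) = 30.5625, r(5.875) = 37.515625, r(6.5) = 45.25.
Sum = Δu · [r(4.625) + r(5.25) + r(5.875) + r(6.5)].
Sum = 86.07421875.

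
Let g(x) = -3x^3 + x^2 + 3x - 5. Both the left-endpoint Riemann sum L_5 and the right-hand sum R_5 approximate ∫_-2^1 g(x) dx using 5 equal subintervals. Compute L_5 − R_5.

L_5 = 2.04.
R_5 = -10.56.
L_5 − R_5 = 12.6.

12.6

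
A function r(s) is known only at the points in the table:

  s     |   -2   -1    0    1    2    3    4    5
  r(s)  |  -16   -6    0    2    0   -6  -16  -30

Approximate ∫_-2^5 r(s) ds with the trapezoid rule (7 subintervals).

-49

Δs = 1.
T_7 = (1/2)·[(-16) + 2·(-6) + 2·0 + 2·2 + 2·0 + 2·(-6) + 2·(-16) + (-30)] = -49.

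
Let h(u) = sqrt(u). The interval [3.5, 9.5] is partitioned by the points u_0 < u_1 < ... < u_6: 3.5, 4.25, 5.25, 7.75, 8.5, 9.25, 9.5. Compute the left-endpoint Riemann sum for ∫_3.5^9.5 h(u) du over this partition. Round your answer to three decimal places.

Subinterval widths: 0.75, 1, 2.5, 0.75, 0.75, 0.25.
Left endpoints: 3.5, 4.25, 5.25, 7.75, 8.5, 9.25.
h(3.5) ≈ 1.871, h(4.25) ≈ 2.062, h(5.25) ≈ 2.291, h(7.75) ≈ 2.784, h(8.5) ≈ 2.915, h(9.25) ≈ 3.041.
Sum = Σ Δu_i · h(u_i).
Sum ≈ 14.228.

14.228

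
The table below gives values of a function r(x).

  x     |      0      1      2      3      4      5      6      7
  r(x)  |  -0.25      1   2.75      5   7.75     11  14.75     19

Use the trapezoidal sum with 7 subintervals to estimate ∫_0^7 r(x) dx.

Δx = 1.
T_7 = (1/2)·[(-0.25) + 2·1 + 2·2.75 + 2·5 + 2·7.75 + 2·11 + 2·14.75 + 19] = 51.625.

51.625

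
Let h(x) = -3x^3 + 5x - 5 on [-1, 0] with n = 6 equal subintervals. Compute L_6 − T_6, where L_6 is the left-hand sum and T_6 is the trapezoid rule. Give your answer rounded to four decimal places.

L_6 ≈ -6.895833.
T_6 ≈ -6.729167.
L_6 − T_6 ≈ -0.1667.

-0.1667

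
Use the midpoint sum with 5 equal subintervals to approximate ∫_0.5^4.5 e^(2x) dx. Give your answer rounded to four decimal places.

3648.3779

Δx = (4.5 − 0.5)/5 = 0.8.
Midpoints: 0.9, 1.7, 2.5, 3.3, 4.1.
f(0.9) ≈ 6.0496, f(1.7) ≈ 29.9641, f(2.5) ≈ 148.4132, f(3.3) ≈ 735.0952, f(4.1) ≈ 3640.9503.
Sum = Δx · [f(0.9) + f(1.7) + f(2.5) + f(3.3) + f(4.1)].
Sum ≈ 3648.3779.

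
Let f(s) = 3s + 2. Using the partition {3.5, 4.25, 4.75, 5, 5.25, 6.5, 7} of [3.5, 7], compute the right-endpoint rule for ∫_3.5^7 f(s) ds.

Subinterval widths: 0.75, 0.5, 0.25, 0.25, 1.25, 0.5.
Right endpoints: 4.25, 4.75, 5, 5.25, 6.5, 7.
f(4.25) = 14.75, f(4.75) = 16.25, f(5) = 17, f(5.25) = 17.75, f(6.5) = 21.5, f(7) = 23.
Sum = Σ Δs_i · f(s_i).
Sum = 66.25.

66.25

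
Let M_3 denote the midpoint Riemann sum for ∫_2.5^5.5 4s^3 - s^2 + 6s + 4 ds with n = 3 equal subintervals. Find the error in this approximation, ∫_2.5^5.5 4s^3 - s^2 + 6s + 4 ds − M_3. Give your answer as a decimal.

11.75

Exact integral: ∫_2.5^5.5 f(s) ds = 909.75.
M_3 = 898.
Error = 909.75 − 898 = 11.75.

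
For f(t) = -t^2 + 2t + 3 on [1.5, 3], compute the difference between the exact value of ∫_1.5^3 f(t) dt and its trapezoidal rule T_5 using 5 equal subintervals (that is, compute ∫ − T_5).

0.0225

Exact integral: ∫_1.5^3 f(t) dt = 3.375.
T_5 = 3.3525.
Error = 3.375 − 3.3525 = 0.0225.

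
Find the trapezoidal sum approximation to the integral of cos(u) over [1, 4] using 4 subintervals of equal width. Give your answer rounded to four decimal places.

Δu = (4 − 1)/4 = 0.75.
f(1) ≈ 0.5403, f(1.75) ≈ -0.1782, f(2.5) ≈ -0.8011, f(3.25) ≈ -0.9941, f(4) ≈ -0.6536.
T_4 = (Δu/2)·[f(u_0) + 2f(u_1) + 2f(u_2) + 2f(u_3) + f(u_4)].
Sum ≈ -1.5226.

-1.5226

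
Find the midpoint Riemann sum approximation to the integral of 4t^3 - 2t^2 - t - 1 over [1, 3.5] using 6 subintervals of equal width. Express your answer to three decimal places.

112.117

Δt = (3.5 − 1)/6 = 5/12.
Midpoints: 29/24, 1.625, 49/24, 59/24, 2.875, 79/24.
f(29/24) = 6665/3456, f(1.625) = 9.2578125, f(49/24) = 78325/3456, f(59/24) = 151655/3456, f(2.875) = 74.6484375, f(79/24) = 403315/3456.
Sum = Δt · [f(29/24) + f(1.625) + f(49/24) + ...].
Sum ≈ 112.117.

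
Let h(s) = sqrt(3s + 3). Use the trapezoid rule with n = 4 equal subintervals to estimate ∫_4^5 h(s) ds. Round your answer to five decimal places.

Δs = (5 − 4)/4 = 0.25.
h(4) ≈ 3.87298, h(4.25) ≈ 3.96863, h(4.5) ≈ 4.06202, h(4.75) ≈ 4.15331, h(5) ≈ 4.24264.
T_4 = (Δs/2)·[h(s_0) + 2h(s_1) + 2h(s_2) + 2h(s_3) + h(s_4)].
Sum ≈ 4.06044.

4.06044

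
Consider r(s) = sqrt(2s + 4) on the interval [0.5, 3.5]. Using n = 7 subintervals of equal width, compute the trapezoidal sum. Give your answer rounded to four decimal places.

8.4319

Δs = (3.5 − 0.5)/7 = 3/7.
r(0.5) ≈ 2.2361, r(13/14) ≈ 2.4202, r(19/14) ≈ 2.5912, r(25/14) ≈ 2.7516, r(31/14) ≈ 2.9032, r(37/14) ≈ 3.0472, r(43/14) ≈ 3.1848, r(3.5) ≈ 3.3166.
T_7 = (Δs/2)·[r(s_0) + 2r(s_1) + ... + 2r(s_{6}) + r(s_7)].
Sum ≈ 8.4319.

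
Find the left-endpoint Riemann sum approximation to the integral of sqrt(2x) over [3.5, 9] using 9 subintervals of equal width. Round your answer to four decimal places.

Δx = (9 − 3.5)/9 = 11/18.
Left endpoints: 3.5, 37/9, 85/18, 16/3, 107/18, 59/9, 43/6, 70/9, 151/18.
f(3.5) ≈ 2.6458, f(37/9) ≈ 2.8674, f(85/18) ≈ 3.0732, f(16/3) ≈ 3.2660, f(107/18) ≈ 3.4480, f(59/9) ≈ 3.6209, f(43/6) ≈ 3.7859, f(70/9) ≈ 3.9441, f(151/18) ≈ 4.0961.
Sum = Δx · [f(3.5) + f(37/9) + f(85/18) + ...].
Sum ≈ 18.7901.

18.7901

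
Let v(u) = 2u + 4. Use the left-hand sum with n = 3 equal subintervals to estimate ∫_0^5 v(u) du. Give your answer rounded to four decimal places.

Δu = (5 − 0)/3 = 5/3.
Left endpoints: 0, 5/3, 10/3.
v(0) = 4, v(5/3) = 22/3, v(10/3) = 32/3.
Sum = Δu · [v(0) + v(5/3) + v(10/3)].
Sum ≈ 36.6667.

36.6667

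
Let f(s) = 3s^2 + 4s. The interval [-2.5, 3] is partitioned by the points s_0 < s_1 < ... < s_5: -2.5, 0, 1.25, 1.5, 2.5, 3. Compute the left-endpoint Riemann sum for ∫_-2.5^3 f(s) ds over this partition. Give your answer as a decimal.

51.421875

Subinterval widths: 2.5, 1.25, 0.25, 1, 0.5.
Left endpoints: -2.5, 0, 1.25, 1.5, 2.5.
f(-2.5) = 8.75, f(0) = 0, f(1.25) = 9.6875, f(1.5) = 12.75, f(2.5) = 28.75.
Sum = Σ Δs_i · f(s_i).
Sum = 51.421875.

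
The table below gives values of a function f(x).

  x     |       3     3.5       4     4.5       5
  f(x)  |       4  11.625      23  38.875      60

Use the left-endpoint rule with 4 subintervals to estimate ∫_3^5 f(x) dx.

38.75

Δx = 0.5.
Sum = 0.5·[4 + 11.625 + 23 + 38.875] = 38.75.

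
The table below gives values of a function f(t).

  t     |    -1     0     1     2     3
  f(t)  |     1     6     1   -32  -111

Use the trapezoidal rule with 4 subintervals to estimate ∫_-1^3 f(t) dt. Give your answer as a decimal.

Δt = 1.
T_4 = (1/2)·[1 + 2·6 + 2·1 + 2·(-32) + (-111)] = -80.

-80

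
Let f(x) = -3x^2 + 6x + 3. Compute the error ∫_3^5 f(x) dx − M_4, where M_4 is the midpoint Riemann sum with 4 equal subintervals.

-0.125

Exact integral: ∫_3^5 f(x) dx = -44.
M_4 = -43.875.
Error = -44 − (-43.875) = -0.125.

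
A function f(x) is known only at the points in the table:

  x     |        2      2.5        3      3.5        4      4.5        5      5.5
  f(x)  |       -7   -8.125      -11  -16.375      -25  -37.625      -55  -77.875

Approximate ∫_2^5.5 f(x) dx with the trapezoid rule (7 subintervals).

-97.78125

Δx = 0.5.
T_7 = (0.5/2)·[(-7) + 2·(-8.125) + 2·(-11) + 2·(-16.375) + 2·(-25) + 2·(-37.625) + 2·(-55) + (-77.875)] = -97.78125.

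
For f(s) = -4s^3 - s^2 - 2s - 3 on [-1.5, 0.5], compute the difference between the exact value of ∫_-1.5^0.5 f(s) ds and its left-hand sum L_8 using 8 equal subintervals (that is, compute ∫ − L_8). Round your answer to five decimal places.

-2.10417

Exact integral: ∫_-1.5^0.5 f(s) ds ≈ -0.1666667.
L_8 = 1.9375.
Error ≈ -0.1666667 − 1.9375 ≈ -2.10417.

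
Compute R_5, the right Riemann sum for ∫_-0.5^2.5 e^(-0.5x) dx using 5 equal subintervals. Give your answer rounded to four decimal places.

Δx = (2.5 − (-0.5))/5 = 0.6.
Right endpoints: 0.1, 0.7, 1.3, 1.9, 2.5.
f(0.1) ≈ 0.9512, f(0.7) ≈ 0.7047, f(1.3) ≈ 0.5220, f(1.9) ≈ 0.3867, f(2.5) ≈ 0.2865.
Sum = Δx · [f(0.1) + f(0.7) + f(1.3) + f(1.9) + f(2.5)].
Sum ≈ 1.7107.

1.7107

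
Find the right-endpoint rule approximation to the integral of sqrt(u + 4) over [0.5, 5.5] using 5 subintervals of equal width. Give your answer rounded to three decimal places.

13.631

Δu = (5.5 − 0.5)/5 = 1.
Right endpoints: 1.5, 2.5, 3.5, 4.5, 5.5.
f(1.5) ≈ 2.345, f(2.5) ≈ 2.550, f(3.5) ≈ 2.739, f(4.5) ≈ 2.915, f(5.5) ≈ 3.082.
Sum = Δu · [f(1.5) + f(2.5) + f(3.5) + f(4.5) + f(5.5)].
Sum ≈ 13.631.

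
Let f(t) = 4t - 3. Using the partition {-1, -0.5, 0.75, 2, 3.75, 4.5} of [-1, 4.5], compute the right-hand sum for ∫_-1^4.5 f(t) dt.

Subinterval widths: 0.5, 1.25, 1.25, 1.75, 0.75.
Right endpoints: -0.5, 0.75, 2, 3.75, 4.5.
f(-0.5) = -5, f(0.75) = 0, f(2) = 5, f(3.75) = 12, f(4.5) = 15.
Sum = Σ Δt_i · f(t_i).
Sum = 36.

36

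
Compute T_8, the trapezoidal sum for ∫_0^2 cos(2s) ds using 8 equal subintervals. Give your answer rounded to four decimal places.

Δs = (2 − 0)/8 = 0.25.
f(0) ≈ 1.0000, f(0.25) ≈ 0.8776, f(0.5) ≈ 0.5403, f(0.75) ≈ 0.0707, f(1) ≈ -0.4161, f(1.25) ≈ -0.8011, f(1.5) ≈ -0.9900, f(1.75) ≈ -0.9365, f(2) ≈ -0.6536.
T_8 = (Δs/2)·[f(s_0) + 2f(s_1) + ... + 2f(s_{7}) + f(s_8)].
Sum ≈ -0.3705.

-0.3705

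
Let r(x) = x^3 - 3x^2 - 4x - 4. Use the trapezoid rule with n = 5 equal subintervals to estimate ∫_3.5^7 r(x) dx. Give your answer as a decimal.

178.75375

Δx = (7 − 3.5)/5 = 0.7.
r(3.5) = -11.875, r(4.2) = 0.368, r(4.9) = 22.019, r(5.6) = 55.136, r(6.3) = 101.777, r(7) = 164.
T_5 = (Δx/2)·[r(x_0) + 2r(x_1) + ... + 2r(x_{4}) + r(x_5)].
Sum = 178.75375.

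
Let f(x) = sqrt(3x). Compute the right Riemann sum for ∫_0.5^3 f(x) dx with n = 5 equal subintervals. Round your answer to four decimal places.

Δx = (3 − 0.5)/5 = 0.5.
Right endpoints: 1, 1.5, 2, 2.5, 3.
f(1) ≈ 1.7321, f(1.5) ≈ 2.1213, f(2) ≈ 2.4495, f(2.5) ≈ 2.7386, f(3) ≈ 3.0000.
Sum = Δx · [f(1) + f(1.5) + f(2) + f(2.5) + f(3)].
Sum ≈ 6.0207.

6.0207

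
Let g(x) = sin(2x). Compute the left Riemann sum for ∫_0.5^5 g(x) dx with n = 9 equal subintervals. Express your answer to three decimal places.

0.978

Δx = (5 − 0.5)/9 = 0.5.
Left endpoints: 0.5, 1, 1.5, 2, 2.5, 3, 3.5, 4, 4.5.
g(0.5) ≈ 0.841, g(1) ≈ 0.909, g(1.5) ≈ 0.141, g(2) ≈ -0.757, g(2.5) ≈ -0.959, g(3) ≈ -0.279, g(3.5) ≈ 0.657, g(4) ≈ 0.989, g(4.5) ≈ 0.412.
Sum = Δx · [g(0.5) + g(1) + g(1.5) + ...].
Sum ≈ 0.978.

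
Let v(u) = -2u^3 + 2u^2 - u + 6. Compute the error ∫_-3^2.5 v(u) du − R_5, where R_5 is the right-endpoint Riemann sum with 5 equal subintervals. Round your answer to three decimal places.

49.055

Exact integral: ∫_-3^2.5 v(u) du ≈ 83.76042.
R_5 = 34.705.
Error ≈ 83.76042 − 34.705 ≈ 49.055.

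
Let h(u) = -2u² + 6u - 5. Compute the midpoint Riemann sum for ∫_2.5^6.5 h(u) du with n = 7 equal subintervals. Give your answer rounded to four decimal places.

-84.4490

Δu = (6.5 − 2.5)/7 = 4/7.
Midpoints: 39/14, 47/14, 55/14, 4.5, 71/14, 79/14, 87/14.
h(39/14) = -373/98, h(47/14) = -725/98, h(55/14) = -1205/98, h(4.5) = -18.5, h(71/14) = -2549/98, h(79/14) = -3413/98, h(87/14) = -4405/98.
Sum = Δu · [h(39/14) + h(47/14) + h(55/14) + ...].
Sum ≈ -84.4490.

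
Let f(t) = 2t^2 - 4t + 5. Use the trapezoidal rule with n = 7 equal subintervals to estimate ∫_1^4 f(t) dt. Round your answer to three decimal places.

27.184

Δt = (4 − 1)/7 = 3/7.
f(1) = 3, f(10/7) = 165/49, f(13/7) = 219/49, f(16/7) = 309/49, f(19/7) = 435/49, f(22/7) = 597/49, f(25/7) = 795/49, f(4) = 21.
T_7 = (Δt/2)·[f(t_0) + 2f(t_1) + ... + 2f(t_{6}) + f(t_7)].
Sum ≈ 27.184.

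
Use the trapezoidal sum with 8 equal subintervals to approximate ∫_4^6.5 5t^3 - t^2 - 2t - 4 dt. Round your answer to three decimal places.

Δt = (6.5 − 4)/8 = 0.3125.
f(4) = 292, f(4.3125) = 1514657/4096, f(4.625) = 235529/512, f(4.9375) = 2308507/4096, f(5.25) = 681.453125, f(5.5625) = 3336157/4096, f(5.875) = 493379/512, f(6.1875) = 4627607/4096, f(6.5) = 1313.875.
T_8 = (Δt/2)·[f(t_0) + 2f(t_1) + ... + 2f(t_{7}) + f(t_8)].
Sum ≈ 1808.033.

1808.033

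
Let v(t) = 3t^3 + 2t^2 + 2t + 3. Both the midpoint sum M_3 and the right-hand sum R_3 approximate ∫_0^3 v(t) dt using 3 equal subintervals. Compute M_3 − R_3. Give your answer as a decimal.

M_3 = 92.875.
R_3 = 157.
M_3 − R_3 = -64.125.

-64.125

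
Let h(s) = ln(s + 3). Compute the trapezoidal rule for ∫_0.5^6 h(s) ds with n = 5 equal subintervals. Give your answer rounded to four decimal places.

9.8728

Δs = (6 − 0.5)/5 = 1.1.
h(0.5) ≈ 1.2528, h(1.6) ≈ 1.5261, h(2.7) ≈ 1.7405, h(3.8) ≈ 1.9169, h(4.9) ≈ 2.0669, h(6) ≈ 2.1972.
T_5 = (Δs/2)·[h(s_0) + 2h(s_1) + ... + 2h(s_{4}) + h(s_5)].
Sum ≈ 9.8728.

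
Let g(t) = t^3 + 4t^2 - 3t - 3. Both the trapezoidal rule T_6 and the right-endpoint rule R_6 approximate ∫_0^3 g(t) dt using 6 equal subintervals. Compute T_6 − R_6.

-13.5

T_6 = 34.8125.
R_6 = 48.3125.
T_6 − R_6 = -13.5.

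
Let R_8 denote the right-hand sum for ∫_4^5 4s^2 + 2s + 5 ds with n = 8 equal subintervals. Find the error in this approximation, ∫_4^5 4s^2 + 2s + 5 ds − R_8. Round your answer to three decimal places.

Exact integral: ∫_4^5 f(s) ds ≈ 95.33333.
R_8 = 97.71875.
Error ≈ 95.33333 − 97.71875 ≈ -2.385.

-2.385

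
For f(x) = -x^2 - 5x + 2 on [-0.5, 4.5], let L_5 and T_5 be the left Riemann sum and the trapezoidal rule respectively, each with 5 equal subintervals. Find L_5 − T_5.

L_5 = -48.75.
T_5 = -71.25.
L_5 − T_5 = 22.5.

22.5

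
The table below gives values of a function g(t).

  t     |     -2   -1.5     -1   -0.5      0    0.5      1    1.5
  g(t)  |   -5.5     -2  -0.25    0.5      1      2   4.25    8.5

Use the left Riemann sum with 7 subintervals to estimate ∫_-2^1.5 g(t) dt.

0

Δt = 0.5.
Sum = 0.5·[(-5.5) + (-2) + (-0.25) + 0.5 + 1 + 2 + 4.25] = 0.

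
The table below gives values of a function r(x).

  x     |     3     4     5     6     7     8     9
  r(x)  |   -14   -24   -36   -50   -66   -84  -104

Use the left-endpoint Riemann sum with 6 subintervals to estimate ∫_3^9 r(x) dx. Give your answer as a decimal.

-274

Δx = 1.
Sum = 1·[(-14) + (-24) + (-36) + (-50) + (-66) + (-84)] = -274.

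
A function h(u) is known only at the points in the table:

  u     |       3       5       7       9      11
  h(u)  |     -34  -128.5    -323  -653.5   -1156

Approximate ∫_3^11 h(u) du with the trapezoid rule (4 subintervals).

-3400

Δu = 2.
T_4 = (2/2)·[(-34) + 2·(-128.5) + 2·(-323) + 2·(-653.5) + (-1156)] = -3400.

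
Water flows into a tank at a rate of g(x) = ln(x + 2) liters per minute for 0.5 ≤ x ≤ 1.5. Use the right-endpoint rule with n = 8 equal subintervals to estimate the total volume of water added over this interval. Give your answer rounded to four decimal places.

Δx = (1.5 − 0.5)/8 = 0.125.
Right endpoints: 0.625, 0.75, 0.875, 1, 1.125, 1.25, 1.375, 1.5.
g(0.625) ≈ 0.9651, g(0.75) ≈ 1.0116, g(0.875) ≈ 1.0561, g(1) ≈ 1.0986, g(1.125) ≈ 1.1394, g(1.25) ≈ 1.1787, g(1.375) ≈ 1.2164, g(1.5) ≈ 1.2528.
Sum = Δx · [g(0.625) + g(0.75) + g(0.875) + ...].
Sum ≈ 1.1148.

1.1148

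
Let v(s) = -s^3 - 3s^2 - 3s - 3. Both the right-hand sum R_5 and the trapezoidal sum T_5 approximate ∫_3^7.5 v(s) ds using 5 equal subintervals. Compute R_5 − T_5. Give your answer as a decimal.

-247.55625

R_5 = -1508.9625.
T_5 = -1261.40625.
R_5 − T_5 = -247.55625.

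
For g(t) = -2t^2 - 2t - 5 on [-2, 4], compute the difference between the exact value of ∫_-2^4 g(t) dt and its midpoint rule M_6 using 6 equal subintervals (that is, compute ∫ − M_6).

-1

Exact integral: ∫_-2^4 g(t) dt = -90.
M_6 = -89.
Error = -90 − (-89) = -1.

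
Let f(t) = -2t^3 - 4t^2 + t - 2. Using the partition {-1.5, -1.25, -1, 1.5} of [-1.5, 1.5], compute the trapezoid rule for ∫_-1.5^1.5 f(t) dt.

-29.3046875

Subinterval widths: 0.25, 0.25, 2.5.
f(-1.5) = -5.75, f(-1.25) = -5.59375, f(-1) = -5, f(1.5) = -16.25.
On each subinterval the trapezoid contributes (Δt_i/2)·[f(t_{i-1}) + f(t_i)].
Sum = -29.3046875.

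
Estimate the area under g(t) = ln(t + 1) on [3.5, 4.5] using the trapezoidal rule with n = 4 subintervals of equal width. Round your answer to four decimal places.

1.6076

Δt = (4.5 − 3.5)/4 = 0.25.
g(3.5) ≈ 1.5041, g(3.75) ≈ 1.5581, g(4) ≈ 1.6094, g(4.25) ≈ 1.6582, g(4.5) ≈ 1.7047.
T_4 = (Δt/2)·[g(t_0) + 2g(t_1) + 2g(t_2) + 2g(t_3) + g(t_4)].
Sum ≈ 1.6076.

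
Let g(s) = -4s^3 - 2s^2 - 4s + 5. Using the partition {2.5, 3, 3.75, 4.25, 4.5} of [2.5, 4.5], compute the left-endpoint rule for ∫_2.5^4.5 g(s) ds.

-353.078125

Subinterval widths: 0.5, 0.75, 0.5, 0.25.
Left endpoints: 2.5, 3, 3.75, 4.25.
g(2.5) = -80, g(3) = -133, g(3.75) = -249.0625, g(4.25) = -355.1875.
Sum = Σ Δs_i · g(s_i).
Sum = -353.078125.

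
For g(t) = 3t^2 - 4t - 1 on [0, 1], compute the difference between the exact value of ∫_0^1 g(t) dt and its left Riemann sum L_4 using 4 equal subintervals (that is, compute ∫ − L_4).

-0.15625

Exact integral: ∫_0^1 g(t) dt = -2.
L_4 = -1.84375.
Error = -2 − (-1.84375) = -0.15625.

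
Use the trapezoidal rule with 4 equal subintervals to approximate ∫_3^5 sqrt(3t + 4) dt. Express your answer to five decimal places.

Δt = (5 − 3)/4 = 0.5.
f(3) ≈ 3.60555, f(3.5) ≈ 3.80789, f(4) ≈ 4.00000, f(4.5) ≈ 4.18330, f(5) ≈ 4.35890.
T_4 = (Δt/2)·[f(t_0) + 2f(t_1) + 2f(t_2) + 2f(t_3) + f(t_4)].
Sum ≈ 7.98671.

7.98671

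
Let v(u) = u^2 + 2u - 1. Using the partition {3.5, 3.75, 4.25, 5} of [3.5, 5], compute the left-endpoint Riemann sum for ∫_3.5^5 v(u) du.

34.015625

Subinterval widths: 0.25, 0.5, 0.75.
Left endpoints: 3.5, 3.75, 4.25.
v(3.5) = 18.25, v(3.75) = 20.5625, v(4.25) = 25.5625.
Sum = Σ Δu_i · v(u_i).
Sum = 34.015625.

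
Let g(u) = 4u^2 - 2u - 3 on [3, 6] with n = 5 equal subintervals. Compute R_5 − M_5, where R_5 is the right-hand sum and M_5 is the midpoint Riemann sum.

R_5 = 247.32.
M_5 = 215.64.
R_5 − M_5 = 31.68.

31.68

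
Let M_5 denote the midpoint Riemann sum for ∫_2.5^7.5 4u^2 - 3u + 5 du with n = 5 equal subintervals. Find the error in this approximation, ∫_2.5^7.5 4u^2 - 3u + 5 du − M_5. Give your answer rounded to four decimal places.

Exact integral: ∫_2.5^7.5 f(u) du ≈ 491.666667.
M_5 = 490.
Error ≈ 491.666667 − 490 ≈ 1.6667.

1.6667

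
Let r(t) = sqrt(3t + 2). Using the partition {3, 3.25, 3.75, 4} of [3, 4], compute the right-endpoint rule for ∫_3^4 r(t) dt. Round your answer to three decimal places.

Subinterval widths: 0.25, 0.5, 0.25.
Right endpoints: 3.25, 3.75, 4.
r(3.25) ≈ 3.428, r(3.75) ≈ 3.640, r(4) ≈ 3.742.
Sum = Σ Δt_i · r(t_i).
Sum ≈ 3.612.

3.612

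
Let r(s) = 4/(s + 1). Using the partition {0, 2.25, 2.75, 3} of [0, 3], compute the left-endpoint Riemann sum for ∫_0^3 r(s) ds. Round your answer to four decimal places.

Subinterval widths: 2.25, 0.5, 0.25.
Left endpoints: 0, 2.25, 2.75.
r(0) = 4, r(2.25) = 16/13, r(2.75) = 16/15.
Sum = Σ Δs_i · r(s_i).
Sum ≈ 9.8821.

9.8821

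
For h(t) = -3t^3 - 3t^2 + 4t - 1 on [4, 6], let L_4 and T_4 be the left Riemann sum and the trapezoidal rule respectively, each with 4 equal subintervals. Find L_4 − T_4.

L_4 = -771.
T_4 = -898.
L_4 − T_4 = 127.

127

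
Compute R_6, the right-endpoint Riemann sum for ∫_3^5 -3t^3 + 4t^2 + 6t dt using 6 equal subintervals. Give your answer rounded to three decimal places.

Δt = (5 − 3)/6 = 1/3.
Right endpoints: 10/3, 11/3, 4, 13/3, 14/3, 5.
f(10/3) = -140/3, f(11/3) = -649/9, f(4) = -104, f(13/3) = -143, f(14/3) = -1708/9, f(5) = -245.
Sum = Δt · [f(10/3) + f(11/3) + f(4) + ...].
Sum ≈ -266.852.

-266.852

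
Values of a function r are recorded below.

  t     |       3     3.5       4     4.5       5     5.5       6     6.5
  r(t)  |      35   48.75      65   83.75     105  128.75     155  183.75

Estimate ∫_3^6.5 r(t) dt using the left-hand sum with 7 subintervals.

Δt = 0.5.
Sum = 0.5·[35 + 48.75 + 65 + 83.75 + 105 + 128.75 + 155] = 310.625.

310.625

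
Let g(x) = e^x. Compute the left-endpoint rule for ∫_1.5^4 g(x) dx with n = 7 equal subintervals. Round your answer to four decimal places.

Δx = (4 − 1.5)/7 = 5/14.
Left endpoints: 1.5, 13/7, 31/14, 18/7, 41/14, 23/7, 51/14.
g(1.5) ≈ 4.4817, g(13/7) ≈ 6.4054, g(31/14) ≈ 9.1549, g(18/7) ≈ 13.0845, g(41/14) ≈ 18.7009, g(23/7) ≈ 26.7281, g(51/14) ≈ 38.2008.
Sum = Δx · [g(1.5) + g(13/7) + g(31/14) + ...].
Sum ≈ 41.6987.

41.6987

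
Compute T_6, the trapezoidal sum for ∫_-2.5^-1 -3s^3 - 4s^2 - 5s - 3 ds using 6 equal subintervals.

17.85546875

Δs = (-1 − (-2.5))/6 = 0.25.
f(-2.5) = 31.375, f(-2.25) = 22.171875, f(-2) = 15, f(-1.75) = 9.578125, f(-1.5) = 5.625, f(-1.25) = 2.859375, f(-1) = 1.
T_6 = (Δs/2)·[f(s_0) + 2f(s_1) + ... + 2f(s_{5}) + f(s_6)].
Sum = 17.85546875.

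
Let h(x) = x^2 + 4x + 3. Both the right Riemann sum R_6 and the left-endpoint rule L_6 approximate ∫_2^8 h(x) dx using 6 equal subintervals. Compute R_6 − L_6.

84

R_6 = 349.
L_6 = 265.
R_6 − L_6 = 84.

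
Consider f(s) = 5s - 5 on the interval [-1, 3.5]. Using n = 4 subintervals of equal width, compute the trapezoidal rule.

Δs = (3.5 − (-1))/4 = 1.125.
f(-1) = -10, f(0.125) = -4.375, f(1.25) = 1.25, f(2.375) = 6.875, f(3.5) = 12.5.
T_4 = (Δs/2)·[f(s_0) + 2f(s_1) + 2f(s_2) + 2f(s_3) + f(s_4)].
Sum = 5.625.

5.625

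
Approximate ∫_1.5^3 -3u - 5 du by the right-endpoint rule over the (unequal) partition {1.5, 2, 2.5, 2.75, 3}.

-18.5625

Subinterval widths: 0.5, 0.5, 0.25, 0.25.
Right endpoints: 2, 2.5, 2.75, 3.
f(2) = -11, f(2.5) = -12.5, f(2.75) = -13.25, f(3) = -14.
Sum = Σ Δu_i · f(u_i).
Sum = -18.5625.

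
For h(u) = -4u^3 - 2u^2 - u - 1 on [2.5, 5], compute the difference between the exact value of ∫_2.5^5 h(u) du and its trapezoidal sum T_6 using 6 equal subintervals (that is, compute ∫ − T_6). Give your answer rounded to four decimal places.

Exact integral: ∫_2.5^5 h(u) du ≈ -670.729167.
T_6 ≈ -674.129051.
Error ≈ -670.729167 − (-674.129051) ≈ 3.3999.

3.3999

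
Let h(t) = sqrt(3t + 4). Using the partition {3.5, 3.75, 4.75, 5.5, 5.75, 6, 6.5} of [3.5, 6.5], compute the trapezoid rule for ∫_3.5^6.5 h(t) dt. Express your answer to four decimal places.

Subinterval widths: 0.25, 1, 0.75, 0.25, 0.25, 0.5.
h(3.5) ≈ 3.8079, h(3.75) ≈ 3.9051, h(4.75) ≈ 4.2720, h(5.5) ≈ 4.5277, h(5.75) ≈ 4.6098, h(6) ≈ 4.6904, h(6.5) ≈ 4.8477.
On each subinterval the trapezoid contributes (Δt_i/2)·[h(t_{i-1}) + h(t_i)].
Sum ≈ 13.0418.

13.0418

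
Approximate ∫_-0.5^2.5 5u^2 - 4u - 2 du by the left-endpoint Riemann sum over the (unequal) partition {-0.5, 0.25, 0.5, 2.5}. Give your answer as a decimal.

Subinterval widths: 0.75, 0.25, 2.
Left endpoints: -0.5, 0.25, 0.5.
f(-0.5) = 1.25, f(0.25) = -2.6875, f(0.5) = -2.75.
Sum = Σ Δu_i · f(u_i).
Sum = -5.234375.

-5.234375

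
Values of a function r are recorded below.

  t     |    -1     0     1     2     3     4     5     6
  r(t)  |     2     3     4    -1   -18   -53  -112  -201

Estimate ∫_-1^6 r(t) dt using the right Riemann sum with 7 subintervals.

Δt = 1.
Sum = 1·[3 + 4 + (-1) + (-18) + (-53) + (-112) + (-201)] = -378.

-378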